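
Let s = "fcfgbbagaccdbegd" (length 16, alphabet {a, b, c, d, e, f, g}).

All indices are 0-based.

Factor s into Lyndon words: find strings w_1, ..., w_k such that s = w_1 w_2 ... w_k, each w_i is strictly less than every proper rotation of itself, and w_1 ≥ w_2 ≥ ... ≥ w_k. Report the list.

emit factor 1: 'f' (i=0, period=1)
emit factor 2: 'cfg' (i=1, period=3)
emit factor 3: 'b' (i=4, period=1)
emit factor 4: 'b' (i=5, period=1)
emit factor 5: 'ag' (i=6, period=2)
emit factor 6: 'accdbegd' (i=8, period=8)

["f", "cfg", "b", "b", "ag", "accdbegd"]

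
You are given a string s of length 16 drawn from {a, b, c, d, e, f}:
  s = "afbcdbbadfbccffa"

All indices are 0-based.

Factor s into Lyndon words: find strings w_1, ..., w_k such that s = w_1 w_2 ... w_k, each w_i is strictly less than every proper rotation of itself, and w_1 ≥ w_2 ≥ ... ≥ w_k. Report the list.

emit factor 1: 'afbcdbb' (i=0, period=7)
emit factor 2: 'adfbccff' (i=7, period=8)
emit factor 3: 'a' (i=15, period=1)

["afbcdbb", "adfbccff", "a"]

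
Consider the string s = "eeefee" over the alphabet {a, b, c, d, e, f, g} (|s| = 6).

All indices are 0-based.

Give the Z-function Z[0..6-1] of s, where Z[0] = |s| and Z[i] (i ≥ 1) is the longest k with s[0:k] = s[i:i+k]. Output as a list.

[6, 2, 1, 0, 2, 1]

Z[0]=6
i=1: outside box; Z[1]=2 grow→box=[1,3)
i=2: min(r-i=1, Z[1]=2)=1; Z[2]=1
i=3: outside box; Z[3]=0
i=4: outside box; Z[4]=2 grow→box=[4,6)
i=5: min(r-i=1, Z[1]=2)=1; Z[5]=1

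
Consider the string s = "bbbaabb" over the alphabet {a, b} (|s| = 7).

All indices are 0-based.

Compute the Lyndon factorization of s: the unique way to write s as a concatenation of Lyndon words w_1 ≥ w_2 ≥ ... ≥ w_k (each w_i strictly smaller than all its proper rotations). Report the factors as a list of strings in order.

["b", "b", "b", "aabb"]

emit factor 1: 'b' (i=0, period=1)
emit factor 2: 'b' (i=1, period=1)
emit factor 3: 'b' (i=2, period=1)
emit factor 4: 'aabb' (i=3, period=4)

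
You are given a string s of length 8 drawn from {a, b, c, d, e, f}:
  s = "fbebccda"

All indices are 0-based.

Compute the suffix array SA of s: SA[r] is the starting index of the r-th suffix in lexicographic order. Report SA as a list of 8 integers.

sorted suffixes:
  #0 SA[0]=7  'a'
  #1 SA[1]=3  'bccda'
  #2 SA[2]=1  'bebccda'
  #3 SA[3]=4  'ccda'
  #4 SA[4]=5  'cda'
  #5 SA[5]=6  'da'
  #6 SA[6]=2  'ebccda'
  #7 SA[7]=0  'fbebccda'

[7, 3, 1, 4, 5, 6, 2, 0]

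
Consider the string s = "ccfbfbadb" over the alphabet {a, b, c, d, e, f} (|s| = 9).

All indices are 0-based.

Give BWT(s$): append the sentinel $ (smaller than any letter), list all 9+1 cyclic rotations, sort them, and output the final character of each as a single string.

rank  rotation    last
    0  $ccfbfbadb  b
    1  adb$ccfbfb  b
    2  b$ccfbfbad  d
    3  badb$ccfbf  f
    4  bfbadb$ccf  f
    5  ccfbfbadb$  $
    6  cfbfbadb$c  c
    7  db$ccfbfba  a
    8  fbadb$ccfb  b
    9  fbfbadb$cc  c

bbdff$cabc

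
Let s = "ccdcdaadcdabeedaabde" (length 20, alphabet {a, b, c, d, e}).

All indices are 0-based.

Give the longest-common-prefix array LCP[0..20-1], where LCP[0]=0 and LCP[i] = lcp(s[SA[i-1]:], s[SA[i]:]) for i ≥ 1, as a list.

[0, 2, 1, 2, 1, 0, 1, 0, 1, 3, 2, 0, 3, 2, 1, 4, 1, 0, 1, 1]

sorted suffixes:
  #0 SA[0]=15  'aabde'
  #1 SA[1]=5  'aadcdabeedaabde'
  #2 SA[2]=16  'abde'
  #3 SA[3]=10  'abeedaabde'
  #4 SA[4]=6  'adcdabeedaabde'
  #5 SA[5]=17  'bde'
  #6 SA[6]=11  'beedaabde'
  #7 SA[7]=0  'ccdcdaadcdabeedaabde'
  #8 SA[8]=3  'cdaadcdabeedaabde'
  #9 SA[9]=8  'cdabeedaabde'
  #10 SA[10]=1  'cdcdaadcdabeedaabde'
  #11 SA[11]=14  'daabde'
  #12 SA[12]=4  'daadcdabeedaabde'
  #13 SA[13]=9  'dabeedaabde'
  #14 SA[14]=2  'dcdaadcdabeedaabde'
  #15 SA[15]=7  'dcdabeedaabde'
  #16 SA[16]=18  'de'
  #17 SA[17]=19  'e'
  #18 SA[18]=13  'edaabde'
  #19 SA[19]=12  'eedaabde'

SA = [15, 5, 16, 10, 6, 17, 11, 0, 3, 8, 1, 14, 4, 9, 2, 7, 18, 19, 13, 12]
i: (SA[i-1],SA[i]) lcp shared
  1: (15,5) 2 'aa'
  2: (5,16) 1 'a'
  3: (16,10) 2 'ab'
  4: (10,6) 1 'a'
  5: (6,17) 0 ''
  6: (17,11) 1 'b'
  7: (11,0) 0 ''
  8: (0,3) 1 'c'
  9: (3,8) 3 'cda'
  10: (8,1) 2 'cd'
  11: (1,14) 0 ''
  12: (14,4) 3 'daa'
  13: (4,9) 2 'da'
  14: (9,2) 1 'd'
  15: (2,7) 4 'dcda'
  16: (7,18) 1 'd'
  17: (18,19) 0 ''
  18: (19,13) 1 'e'
  19: (13,12) 1 'e'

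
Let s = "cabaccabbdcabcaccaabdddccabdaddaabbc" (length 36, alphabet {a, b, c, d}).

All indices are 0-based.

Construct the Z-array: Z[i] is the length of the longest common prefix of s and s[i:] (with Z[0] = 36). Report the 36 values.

[36, 0, 0, 0, 1, 3, 0, 0, 0, 0, 3, 0, 0, 2, 0, 1, 2, 0, 0, 0, 0, 0, 0, 1, 3, 0, 0, 0, 0, 0, 0, 0, 0, 0, 0, 1]

Z[0]=36
i=1: i≥r, start 0; Z[1]=0
i=2: i≥r, start 0; Z[2]=0
i=3: i≥r, start 0; Z[3]=0
i=4: i≥r, start 0; Z[4]=1 extend→box=[4,5)
i=5: i≥r, start 0; Z[5]=3 extend→box=[5,8)
i=6: min(r-i=2, Z[1]=0)=0; Z[6]=0
i=7: min(r-i=1, Z[2]=0)=0; Z[7]=0
i=8: i≥r, start 0; Z[8]=0
i=9: i≥r, start 0; Z[9]=0
i=10: i≥r, start 0; Z[10]=3 extend→box=[10,13)
i=11: min(r-i=2, Z[1]=0)=0; Z[11]=0
i=12: min(r-i=1, Z[2]=0)=0; Z[12]=0
i=13: i≥r, start 0; Z[13]=2 extend→box=[13,15)
i=14: min(r-i=1, Z[1]=0)=0; Z[14]=0
i=15: i≥r, start 0; Z[15]=1 extend→box=[15,16)
i=16: i≥r, start 0; Z[16]=2 extend→box=[16,18)
i=17: min(r-i=1, Z[1]=0)=0; Z[17]=0
i=18: i≥r, start 0; Z[18]=0
i=19: i≥r, start 0; Z[19]=0
i=20: i≥r, start 0; Z[20]=0
i=21: i≥r, start 0; Z[21]=0
i=22: i≥r, start 0; Z[22]=0
i=23: i≥r, start 0; Z[23]=1 extend→box=[23,24)
i=24: i≥r, start 0; Z[24]=3 extend→box=[24,27)
i=25: min(r-i=2, Z[1]=0)=0; Z[25]=0
i=26: min(r-i=1, Z[2]=0)=0; Z[26]=0
i=27: i≥r, start 0; Z[27]=0
i=28: i≥r, start 0; Z[28]=0
i=29: i≥r, start 0; Z[29]=0
i=30: i≥r, start 0; Z[30]=0
i=31: i≥r, start 0; Z[31]=0
i=32: i≥r, start 0; Z[32]=0
i=33: i≥r, start 0; Z[33]=0
i=34: i≥r, start 0; Z[34]=0
i=35: i≥r, start 0; Z[35]=1 extend→box=[35,36)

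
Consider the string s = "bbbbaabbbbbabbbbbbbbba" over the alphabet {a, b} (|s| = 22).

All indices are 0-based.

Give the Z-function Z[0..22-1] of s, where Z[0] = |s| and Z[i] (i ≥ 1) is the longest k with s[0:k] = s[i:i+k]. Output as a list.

[22, 3, 2, 1, 0, 0, 4, 5, 3, 2, 1, 0, 4, 4, 4, 4, 4, 5, 3, 2, 1, 0]

Z[0]=22
i=1: outside box; Z[1]=3 scan→box=[1,4)
i=2: min(r-i=2, Z[1]=3)=2; Z[2]=2
i=3: min(r-i=1, Z[2]=2)=1; Z[3]=1
i=4: outside box; Z[4]=0
i=5: outside box; Z[5]=0
i=6: outside box; Z[6]=4 scan→box=[6,10)
i=7: min(r-i=3, Z[1]=3)=3; Z[7]=5 scan→box=[7,12)
i=8: min(r-i=4, Z[1]=3)=3; Z[8]=3
i=9: min(r-i=3, Z[2]=2)=2; Z[9]=2
i=10: min(r-i=2, Z[3]=1)=1; Z[10]=1
i=11: min(r-i=1, Z[4]=0)=0; Z[11]=0
i=12: outside box; Z[12]=4 scan→box=[12,16)
i=13: min(r-i=3, Z[1]=3)=3; Z[13]=4 scan→box=[13,17)
i=14: min(r-i=3, Z[1]=3)=3; Z[14]=4 scan→box=[14,18)
i=15: min(r-i=3, Z[1]=3)=3; Z[15]=4 scan→box=[15,19)
i=16: min(r-i=3, Z[1]=3)=3; Z[16]=4 scan→box=[16,20)
i=17: min(r-i=3, Z[1]=3)=3; Z[17]=5 scan→box=[17,22)
i=18: min(r-i=4, Z[1]=3)=3; Z[18]=3
i=19: min(r-i=3, Z[2]=2)=2; Z[19]=2
i=20: min(r-i=2, Z[3]=1)=1; Z[20]=1
i=21: min(r-i=1, Z[4]=0)=0; Z[21]=0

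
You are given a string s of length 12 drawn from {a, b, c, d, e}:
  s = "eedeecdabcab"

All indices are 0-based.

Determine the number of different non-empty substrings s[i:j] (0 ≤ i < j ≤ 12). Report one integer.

69

sorted suffixes:
  #0 SA[0]=10  'ab'
  #1 SA[1]=7  'abcab'
  #2 SA[2]=11  'b'
  #3 SA[3]=8  'bcab'
  #4 SA[4]=9  'cab'
  #5 SA[5]=5  'cdabcab'
  #6 SA[6]=6  'dabcab'
  #7 SA[7]=2  'deecdabcab'
  #8 SA[8]=4  'ecdabcab'
  #9 SA[9]=1  'edeecdabcab'
  #10 SA[10]=3  'eecdabcab'
  #11 SA[11]=0  'eedeecdabcab'

SA = [10, 7, 11, 8, 9, 5, 6, 2, 4, 1, 3, 0]
rank  pair      lcp
   1  s[10:],s[7:]  2  'ab'
   2  s[7:],s[11:]  0  ''
   3  s[11:],s[8:]  1  'b'
   4  s[8:],s[9:]  0  ''
   5  s[9:],s[5:]  1  'c'
   6  s[5:],s[6:]  0  ''
   7  s[6:],s[2:]  1  'd'
   8  s[2:],s[4:]  0  ''
   9  s[4:],s[1:]  1  'e'
  10  s[1:],s[3:]  1  'e'
  11  s[3:],s[0:]  2  'ee'

n(n+1)/2 = 12·13/2 = 78
Σ LCP = 0 + 2 + 0 + 1 + 0 + 1 + 0 + 1 + 0 + 1 + 1 + 2 = 9
distinct = 78 − 9 = 69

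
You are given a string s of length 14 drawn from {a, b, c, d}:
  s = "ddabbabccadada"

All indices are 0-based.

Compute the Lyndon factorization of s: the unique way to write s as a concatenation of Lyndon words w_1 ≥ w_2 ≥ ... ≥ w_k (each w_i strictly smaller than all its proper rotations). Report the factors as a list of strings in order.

emit factor 1: 'd' (i=0, period=1)
emit factor 2: 'd' (i=1, period=1)
emit factor 3: 'abbabccadad' (i=2, period=11)
emit factor 4: 'a' (i=13, period=1)

["d", "d", "abbabccadad", "a"]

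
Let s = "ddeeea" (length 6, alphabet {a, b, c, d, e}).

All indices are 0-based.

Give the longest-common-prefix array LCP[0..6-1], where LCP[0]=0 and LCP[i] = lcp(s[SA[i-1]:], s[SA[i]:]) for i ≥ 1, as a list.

[0, 0, 1, 0, 1, 2]

rank | idx | suffix
   0 |   5 | a
   1 |   0 | ddeeea
   2 |   1 | deeea
   3 |   4 | ea
   4 |   3 | eea
   5 |   2 | eeea

SA = [5, 0, 1, 4, 3, 2]
[i] adj suffixes → lcp
  [1] 5/0 → 0 ('')
  [2] 0/1 → 1 ('d')
  [3] 1/4 → 0 ('')
  [4] 4/3 → 1 ('e')
  [5] 3/2 → 2 ('ee')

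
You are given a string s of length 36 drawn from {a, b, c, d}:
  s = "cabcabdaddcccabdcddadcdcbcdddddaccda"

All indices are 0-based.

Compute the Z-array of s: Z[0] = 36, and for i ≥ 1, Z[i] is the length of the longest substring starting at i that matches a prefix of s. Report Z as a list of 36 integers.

[36, 0, 0, 3, 0, 0, 0, 0, 0, 0, 1, 1, 3, 0, 0, 0, 1, 0, 0, 0, 0, 1, 0, 1, 0, 1, 0, 0, 0, 0, 0, 0, 1, 1, 0, 0]

Z[0]=36
i=1: i≥r, start 0; Z[1]=0
i=2: i≥r, start 0; Z[2]=0
i=3: i≥r, start 0; Z[3]=3 extend→box=[3,6)
i=4: min(r-i=2, Z[1]=0)=0; Z[4]=0
i=5: min(r-i=1, Z[2]=0)=0; Z[5]=0
i=6: i≥r, start 0; Z[6]=0
i=7: i≥r, start 0; Z[7]=0
i=8: i≥r, start 0; Z[8]=0
i=9: i≥r, start 0; Z[9]=0
i=10: i≥r, start 0; Z[10]=1 extend→box=[10,11)
i=11: i≥r, start 0; Z[11]=1 extend→box=[11,12)
i=12: i≥r, start 0; Z[12]=3 extend→box=[12,15)
i=13: min(r-i=2, Z[1]=0)=0; Z[13]=0
i=14: min(r-i=1, Z[2]=0)=0; Z[14]=0
i=15: i≥r, start 0; Z[15]=0
i=16: i≥r, start 0; Z[16]=1 extend→box=[16,17)
i=17: i≥r, start 0; Z[17]=0
i=18: i≥r, start 0; Z[18]=0
i=19: i≥r, start 0; Z[19]=0
i=20: i≥r, start 0; Z[20]=0
i=21: i≥r, start 0; Z[21]=1 extend→box=[21,22)
i=22: i≥r, start 0; Z[22]=0
i=23: i≥r, start 0; Z[23]=1 extend→box=[23,24)
i=24: i≥r, start 0; Z[24]=0
i=25: i≥r, start 0; Z[25]=1 extend→box=[25,26)
i=26: i≥r, start 0; Z[26]=0
i=27: i≥r, start 0; Z[27]=0
i=28: i≥r, start 0; Z[28]=0
i=29: i≥r, start 0; Z[29]=0
i=30: i≥r, start 0; Z[30]=0
i=31: i≥r, start 0; Z[31]=0
i=32: i≥r, start 0; Z[32]=1 extend→box=[32,33)
i=33: i≥r, start 0; Z[33]=1 extend→box=[33,34)
i=34: i≥r, start 0; Z[34]=0
i=35: i≥r, start 0; Z[35]=0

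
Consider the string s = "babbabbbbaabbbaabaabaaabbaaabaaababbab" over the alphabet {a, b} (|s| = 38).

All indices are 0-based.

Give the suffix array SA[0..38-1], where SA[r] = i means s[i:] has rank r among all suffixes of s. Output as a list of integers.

[25, 29, 20, 26, 17, 14, 30, 21, 9, 36, 27, 18, 15, 31, 22, 33, 1, 10, 4, 37, 24, 28, 19, 16, 13, 8, 35, 32, 0, 3, 23, 12, 7, 34, 2, 11, 6, 5]

sorted suffixes:
  #0 SA[0]=25  'aaabaaababbab'
  #1 SA[1]=29  'aaababbab'
  #2 SA[2]=20  'aaabbaaabaaababbab'
  #3 SA[3]=26  'aabaaababbab'
  #4 SA[4]=17  'aabaaabbaaabaaababbab'
  #5 SA[5]=14  'aabaabaaabbaaabaaababbab'
  #6 SA[6]=30  'aababbab'
  #7 SA[7]=21  'aabbaaabaaababbab'
  #8 SA[8]=9  'aabbbaabaabaaabbaaabaaababbab'
  #9 SA[9]=36  'ab'
  #10 SA[10]=27  'abaaababbab'
  #11 SA[11]=18  'abaaabbaaabaaababbab'
  #12 SA[12]=15  'abaabaaabbaaabaaababbab'
  #13 SA[13]=31  'ababbab'
  #14 SA[14]=22  'abbaaabaaababbab'
  #15 SA[15]=33  'abbab'
  #16 SA[16]=1  'abbabbbbaabbbaabaabaaabbaaabaaababbab'
  #17 SA[17]=10  'abbbaabaabaaabbaaabaaababbab'
  #18 SA[18]=4  'abbbbaabbbaabaabaaabbaaabaaababbab'
  #19 SA[19]=37  'b'
  #20 SA[20]=24  'baaabaaababbab'
  #21 SA[21]=28  'baaababbab'
  #22 SA[22]=19  'baaabbaaabaaababbab'
  #23 SA[23]=16  'baabaaabbaaabaaababbab'
  #24 SA[24]=13  'baabaabaaabbaaabaaababbab'
  #25 SA[25]=8  'baabbbaabaabaaabbaaabaaababbab'
  #26 SA[26]=35  'bab'
  #27 SA[27]=32  'babbab'
  #28 SA[28]=0  'babbabbbbaabbbaabaabaaabbaaabaaababbab'
  #29 SA[29]=3  'babbbbaabbbaabaabaaabbaaabaaababbab'
  #30 SA[30]=23  'bbaaabaaababbab'
  #31 SA[31]=12  'bbaabaabaaabbaaabaaababbab'
  #32 SA[32]=7  'bbaabbbaabaabaaabbaaabaaababbab'
  #33 SA[33]=34  'bbab'
  #34 SA[34]=2  'bbabbbbaabbbaabaabaaabbaaabaaababbab'
  #35 SA[35]=11  'bbbaabaabaaabbaaabaaababbab'
  #36 SA[36]=6  'bbbaabbbaabaabaaabbaaabaaababbab'
  #37 SA[37]=5  'bbbbaabbbaabaabaaabbaaabaaababbab'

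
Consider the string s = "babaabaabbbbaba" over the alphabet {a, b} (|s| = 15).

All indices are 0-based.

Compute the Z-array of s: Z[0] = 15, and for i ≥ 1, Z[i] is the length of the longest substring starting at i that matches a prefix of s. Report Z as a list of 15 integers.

[15, 0, 2, 0, 0, 2, 0, 0, 1, 1, 1, 4, 0, 2, 0]

Z[0]=15
i=1: outside box; Z[1]=0
i=2: outside box; Z[2]=2 grow→box=[2,4)
i=3: min(r-i=1, Z[1]=0)=0; Z[3]=0
i=4: outside box; Z[4]=0
i=5: outside box; Z[5]=2 grow→box=[5,7)
i=6: min(r-i=1, Z[1]=0)=0; Z[6]=0
i=7: outside box; Z[7]=0
i=8: outside box; Z[8]=1 grow→box=[8,9)
i=9: outside box; Z[9]=1 grow→box=[9,10)
i=10: outside box; Z[10]=1 grow→box=[10,11)
i=11: outside box; Z[11]=4 grow→box=[11,15)
i=12: min(r-i=3, Z[1]=0)=0; Z[12]=0
i=13: min(r-i=2, Z[2]=2)=2; Z[13]=2
i=14: min(r-i=1, Z[3]=0)=0; Z[14]=0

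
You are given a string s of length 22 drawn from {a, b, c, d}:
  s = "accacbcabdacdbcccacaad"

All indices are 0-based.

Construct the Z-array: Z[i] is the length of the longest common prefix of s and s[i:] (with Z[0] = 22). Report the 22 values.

Z[0]=22
i=1: i≥r, start 0; Z[1]=0
i=2: i≥r, start 0; Z[2]=0
i=3: i≥r, start 0; Z[3]=2 scan→box=[3,5)
i=4: min(r-i=1, Z[1]=0)=0; Z[4]=0
i=5: i≥r, start 0; Z[5]=0
i=6: i≥r, start 0; Z[6]=0
i=7: i≥r, start 0; Z[7]=1 scan→box=[7,8)
i=8: i≥r, start 0; Z[8]=0
i=9: i≥r, start 0; Z[9]=0
i=10: i≥r, start 0; Z[10]=2 scan→box=[10,12)
i=11: min(r-i=1, Z[1]=0)=0; Z[11]=0
i=12: i≥r, start 0; Z[12]=0
i=13: i≥r, start 0; Z[13]=0
i=14: i≥r, start 0; Z[14]=0
i=15: i≥r, start 0; Z[15]=0
i=16: i≥r, start 0; Z[16]=0
i=17: i≥r, start 0; Z[17]=2 scan→box=[17,19)
i=18: min(r-i=1, Z[1]=0)=0; Z[18]=0
i=19: i≥r, start 0; Z[19]=1 scan→box=[19,20)
i=20: i≥r, start 0; Z[20]=1 scan→box=[20,21)
i=21: i≥r, start 0; Z[21]=0

[22, 0, 0, 2, 0, 0, 0, 1, 0, 0, 2, 0, 0, 0, 0, 0, 0, 2, 0, 1, 1, 0]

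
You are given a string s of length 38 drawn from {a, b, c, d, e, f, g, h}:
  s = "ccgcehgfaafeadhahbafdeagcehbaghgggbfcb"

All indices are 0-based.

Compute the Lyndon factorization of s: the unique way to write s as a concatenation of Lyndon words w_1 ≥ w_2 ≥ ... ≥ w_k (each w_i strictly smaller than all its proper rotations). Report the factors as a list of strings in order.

["ccgcehgf", "aafeadhahbafdeagcehbaghgggbfcb"]

emit factor 1: 'ccgcehgf' (i=0, period=8)
emit factor 2: 'aafeadhahbafdeagcehbaghgggbfcb' (i=8, period=30)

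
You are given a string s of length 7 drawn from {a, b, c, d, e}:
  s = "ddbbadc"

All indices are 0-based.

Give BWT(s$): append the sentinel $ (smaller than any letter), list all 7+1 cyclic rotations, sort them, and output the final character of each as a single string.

rank  rotation  last
    0  $ddbbadc  c
    1  adc$ddbb  b
    2  badc$ddb  b
    3  bbadc$dd  d
    4  c$ddbbad  d
    5  dbbadc$d  d
    6  dc$ddbba  a
    7  ddbbadc$  $

cbbddda$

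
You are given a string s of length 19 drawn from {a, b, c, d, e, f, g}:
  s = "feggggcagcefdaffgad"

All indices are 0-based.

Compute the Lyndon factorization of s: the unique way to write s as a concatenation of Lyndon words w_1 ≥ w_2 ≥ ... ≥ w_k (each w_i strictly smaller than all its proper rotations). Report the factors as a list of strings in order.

["f", "egggg", "c", "agcefd", "affg", "ad"]

emit factor 1: 'f' (i=0, period=1)
emit factor 2: 'egggg' (i=1, period=5)
emit factor 3: 'c' (i=6, period=1)
emit factor 4: 'agcefd' (i=7, period=6)
emit factor 5: 'affg' (i=13, period=4)
emit factor 6: 'ad' (i=17, period=2)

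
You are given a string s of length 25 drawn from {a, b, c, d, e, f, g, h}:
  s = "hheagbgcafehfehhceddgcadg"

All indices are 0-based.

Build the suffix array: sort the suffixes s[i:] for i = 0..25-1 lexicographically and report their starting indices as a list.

[22, 8, 3, 5, 21, 7, 16, 18, 23, 19, 2, 17, 10, 13, 9, 12, 24, 4, 20, 6, 15, 1, 11, 14, 0]

rank | idx | suffix
   0 |  22 | adg
   1 |   8 | afehfehhceddgcadg
   2 |   3 | agbgcafehfehhceddgcadg
   3 |   5 | bgcafehfehhceddgcadg
   4 |  21 | cadg
   5 |   7 | cafehfehhceddgcadg
   6 |  16 | ceddgcadg
   7 |  18 | ddgcadg
   8 |  23 | dg
   9 |  19 | dgcadg
  10 |   2 | eagbgcafehfehhceddgcadg
  11 |  17 | eddgcadg
  12 |  10 | ehfehhceddgcadg
  13 |  13 | ehhceddgcadg
  14 |   9 | fehfehhceddgcadg
  15 |  12 | fehhceddgcadg
  16 |  24 | g
  17 |   4 | gbgcafehfehhceddgcadg
  18 |  20 | gcadg
  19 |   6 | gcafehfehhceddgcadg
  20 |  15 | hceddgcadg
  21 |   1 | heagbgcafehfehhceddgcadg
  22 |  11 | hfehhceddgcadg
  23 |  14 | hhceddgcadg
  24 |   0 | hheagbgcafehfehhceddgcadg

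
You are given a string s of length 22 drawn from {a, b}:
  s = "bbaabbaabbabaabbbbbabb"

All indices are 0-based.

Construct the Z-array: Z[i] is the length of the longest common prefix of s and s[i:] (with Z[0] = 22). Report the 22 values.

Z[0]=22
i=1: fresh scan; Z[1]=1 grow→box=[1,2)
i=2: fresh scan; Z[2]=0
i=3: fresh scan; Z[3]=0
i=4: fresh scan; Z[4]=7 grow→box=[4,11)
i=5: min(r-i=6, Z[1]=1)=1; Z[5]=1
i=6: min(r-i=5, Z[2]=0)=0; Z[6]=0
i=7: min(r-i=4, Z[3]=0)=0; Z[7]=0
i=8: min(r-i=3, Z[4]=7)=3; Z[8]=3
i=9: min(r-i=2, Z[5]=1)=1; Z[9]=1
i=10: min(r-i=1, Z[6]=0)=0; Z[10]=0
i=11: fresh scan; Z[11]=1 grow→box=[11,12)
i=12: fresh scan; Z[12]=0
i=13: fresh scan; Z[13]=0
i=14: fresh scan; Z[14]=2 grow→box=[14,16)
i=15: min(r-i=1, Z[1]=1)=1; Z[15]=2 grow→box=[15,17)
i=16: min(r-i=1, Z[1]=1)=1; Z[16]=2 grow→box=[16,18)
i=17: min(r-i=1, Z[1]=1)=1; Z[17]=3 grow→box=[17,20)
i=18: min(r-i=2, Z[1]=1)=1; Z[18]=1
i=19: min(r-i=1, Z[2]=0)=0; Z[19]=0
i=20: fresh scan; Z[20]=2 grow→box=[20,22)
i=21: min(r-i=1, Z[1]=1)=1; Z[21]=1

[22, 1, 0, 0, 7, 1, 0, 0, 3, 1, 0, 1, 0, 0, 2, 2, 2, 3, 1, 0, 2, 1]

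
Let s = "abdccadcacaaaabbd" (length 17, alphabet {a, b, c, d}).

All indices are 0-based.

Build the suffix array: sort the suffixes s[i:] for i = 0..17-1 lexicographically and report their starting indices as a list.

[10, 11, 12, 13, 0, 8, 5, 14, 15, 1, 9, 7, 4, 3, 16, 6, 2]

sorted suffixes:
  #0 SA[0]=10  'aaaabbd'
  #1 SA[1]=11  'aaabbd'
  #2 SA[2]=12  'aabbd'
  #3 SA[3]=13  'abbd'
  #4 SA[4]=0  'abdccadcacaaaabbd'
  #5 SA[5]=8  'acaaaabbd'
  #6 SA[6]=5  'adcacaaaabbd'
  #7 SA[7]=14  'bbd'
  #8 SA[8]=15  'bd'
  #9 SA[9]=1  'bdccadcacaaaabbd'
  #10 SA[10]=9  'caaaabbd'
  #11 SA[11]=7  'cacaaaabbd'
  #12 SA[12]=4  'cadcacaaaabbd'
  #13 SA[13]=3  'ccadcacaaaabbd'
  #14 SA[14]=16  'd'
  #15 SA[15]=6  'dcacaaaabbd'
  #16 SA[16]=2  'dccadcacaaaabbd'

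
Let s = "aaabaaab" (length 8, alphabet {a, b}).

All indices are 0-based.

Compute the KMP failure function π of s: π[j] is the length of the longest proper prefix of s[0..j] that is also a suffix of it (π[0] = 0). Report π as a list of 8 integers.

π[0] = 0
j=1 s[j]='a': π[1]=1 (border 'a')
j=2 s[j]='a': π[2]=2 (border 'aa')
j=3 s[j]='b': k: 2→1→0; π[3]=0 (border '')
j=4 s[j]='a': π[4]=1 (border 'a')
j=5 s[j]='a': π[5]=2 (border 'aa')
j=6 s[j]='a': π[6]=3 (border 'aaa')
j=7 s[j]='b': π[7]=4 (border 'aaab')

[0, 1, 2, 0, 1, 2, 3, 4]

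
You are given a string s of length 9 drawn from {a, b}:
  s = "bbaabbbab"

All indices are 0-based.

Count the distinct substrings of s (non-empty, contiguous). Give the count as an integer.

33

sorted suffixes:
  #0 SA[0]=2  'aabbbab'
  #1 SA[1]=7  'ab'
  #2 SA[2]=3  'abbbab'
  #3 SA[3]=8  'b'
  #4 SA[4]=1  'baabbbab'
  #5 SA[5]=6  'bab'
  #6 SA[6]=0  'bbaabbbab'
  #7 SA[7]=5  'bbab'
  #8 SA[8]=4  'bbbab'

SA = [2, 7, 3, 8, 1, 6, 0, 5, 4]
[i] adj suffixes → lcp
  [1] 2/7 → 1 ('a')
  [2] 7/3 → 2 ('ab')
  [3] 3/8 → 0 ('')
  [4] 8/1 → 1 ('b')
  [5] 1/6 → 2 ('ba')
  [6] 6/0 → 1 ('b')
  [7] 0/5 → 3 ('bba')
  [8] 5/4 → 2 ('bb')

n(n+1)/2 = 9·10/2 = 45
Σ LCP = 0 + 1 + 2 + 0 + 1 + 2 + 1 + 3 + 2 = 12
distinct = 45 − 12 = 33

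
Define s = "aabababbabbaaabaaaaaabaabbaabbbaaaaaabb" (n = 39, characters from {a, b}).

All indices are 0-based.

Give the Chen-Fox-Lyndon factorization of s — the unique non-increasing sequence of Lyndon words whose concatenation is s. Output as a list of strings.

["aabababbabb", "aaab", "aaaaaabaabbaabbbaaaaaabb"]

emit factor 1: 'aabababbabb' (i=0, period=11)
emit factor 2: 'aaab' (i=11, period=4)
emit factor 3: 'aaaaaabaabbaabbbaaaaaabb' (i=15, period=24)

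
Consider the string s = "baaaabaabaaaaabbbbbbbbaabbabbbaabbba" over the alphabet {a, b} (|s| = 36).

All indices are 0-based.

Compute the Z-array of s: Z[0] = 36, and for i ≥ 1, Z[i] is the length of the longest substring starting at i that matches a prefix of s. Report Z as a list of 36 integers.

Z[0]=36
i=1: i≥r, start 0; Z[1]=0
i=2: i≥r, start 0; Z[2]=0
i=3: i≥r, start 0; Z[3]=0
i=4: i≥r, start 0; Z[4]=0
i=5: i≥r, start 0; Z[5]=3 grow→box=[5,8)
i=6: min(r-i=2, Z[1]=0)=0; Z[6]=0
i=7: min(r-i=1, Z[2]=0)=0; Z[7]=0
i=8: i≥r, start 0; Z[8]=5 grow→box=[8,13)
i=9: min(r-i=4, Z[1]=0)=0; Z[9]=0
i=10: min(r-i=3, Z[2]=0)=0; Z[10]=0
i=11: min(r-i=2, Z[3]=0)=0; Z[11]=0
i=12: min(r-i=1, Z[4]=0)=0; Z[12]=0
i=13: i≥r, start 0; Z[13]=0
i=14: i≥r, start 0; Z[14]=1 grow→box=[14,15)
i=15: i≥r, start 0; Z[15]=1 grow→box=[15,16)
i=16: i≥r, start 0; Z[16]=1 grow→box=[16,17)
i=17: i≥r, start 0; Z[17]=1 grow→box=[17,18)
i=18: i≥r, start 0; Z[18]=1 grow→box=[18,19)
i=19: i≥r, start 0; Z[19]=1 grow→box=[19,20)
i=20: i≥r, start 0; Z[20]=1 grow→box=[20,21)
i=21: i≥r, start 0; Z[21]=3 grow→box=[21,24)
i=22: min(r-i=2, Z[1]=0)=0; Z[22]=0
i=23: min(r-i=1, Z[2]=0)=0; Z[23]=0
i=24: i≥r, start 0; Z[24]=1 grow→box=[24,25)
i=25: i≥r, start 0; Z[25]=2 grow→box=[25,27)
i=26: min(r-i=1, Z[1]=0)=0; Z[26]=0
i=27: i≥r, start 0; Z[27]=1 grow→box=[27,28)
i=28: i≥r, start 0; Z[28]=1 grow→box=[28,29)
i=29: i≥r, start 0; Z[29]=3 grow→box=[29,32)
i=30: min(r-i=2, Z[1]=0)=0; Z[30]=0
i=31: min(r-i=1, Z[2]=0)=0; Z[31]=0
i=32: i≥r, start 0; Z[32]=1 grow→box=[32,33)
i=33: i≥r, start 0; Z[33]=1 grow→box=[33,34)
i=34: i≥r, start 0; Z[34]=2 grow→box=[34,36)
i=35: min(r-i=1, Z[1]=0)=0; Z[35]=0

[36, 0, 0, 0, 0, 3, 0, 0, 5, 0, 0, 0, 0, 0, 1, 1, 1, 1, 1, 1, 1, 3, 0, 0, 1, 2, 0, 1, 1, 3, 0, 0, 1, 1, 2, 0]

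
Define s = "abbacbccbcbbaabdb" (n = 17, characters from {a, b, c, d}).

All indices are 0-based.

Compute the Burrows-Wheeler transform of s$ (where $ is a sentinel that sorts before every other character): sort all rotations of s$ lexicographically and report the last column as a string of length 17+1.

bb$abdbbcaccabcabb

rank  rotation            last
    0  $abbacbccbcbbaabdb  b
    1  aabdb$abbacbccbcbb  b
    2  abbacbccbcbbaabdb$  $
    3  abdb$abbacbccbcbba  a
    4  acbccbcbbaabdb$abb  b
    5  b$abbacbccbcbbaabd  d
    6  baabdb$abbacbccbcb  b
    7  bacbccbcbbaabdb$ab  b
    8  bbaabdb$abbacbccbc  c
    9  bbacbccbcbbaabdb$a  a
   10  bcbbaabdb$abbacbcc  c
   11  bccbcbbaabdb$abbac  c
   12  bdb$abbacbccbcbbaa  a
   13  cbbaabdb$abbacbccb  b
   14  cbcbbaabdb$abbacbc  c
   15  cbccbcbbaabdb$abba  a
   16  ccbcbbaabdb$abbacb  b
   17  db$abbacbccbcbbaab  b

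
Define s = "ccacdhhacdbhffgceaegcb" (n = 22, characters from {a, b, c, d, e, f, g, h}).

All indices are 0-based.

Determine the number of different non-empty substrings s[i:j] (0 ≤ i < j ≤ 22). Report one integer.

235

rank→(start, suffix):
  0 → (7, 'acdbhffgceaegcb')
  1 → (2, 'acdhhacdbhffgceaegcb')
  2 → (17, 'aegcb')
  3 → (21, 'b')
  4 → (10, 'bhffgceaegcb')
  5 → (1, 'cacdhhacdbhffgceaegcb')
  6 → (20, 'cb')
  7 → (0, 'ccacdhhacdbhffgceaegcb')
  8 → (8, 'cdbhffgceaegcb')
  9 → (3, 'cdhhacdbhffgceaegcb')
  10 → (15, 'ceaegcb')
  11 → (9, 'dbhffgceaegcb')
  12 → (4, 'dhhacdbhffgceaegcb')
  13 → (16, 'eaegcb')
  14 → (18, 'egcb')
  15 → (12, 'ffgceaegcb')
  16 → (13, 'fgceaegcb')
  17 → (19, 'gcb')
  18 → (14, 'gceaegcb')
  19 → (6, 'hacdbhffgceaegcb')
  20 → (11, 'hffgceaegcb')
  21 → (5, 'hhacdbhffgceaegcb')

SA = [7, 2, 17, 21, 10, 1, 20, 0, 8, 3, 15, 9, 4, 16, 18, 12, 13, 19, 14, 6, 11, 5]
i: (SA[i-1],SA[i]) lcp shared
  1: (7,2) 3 'acd'
  2: (2,17) 1 'a'
  3: (17,21) 0 ''
  4: (21,10) 1 'b'
  5: (10,1) 0 ''
  6: (1,20) 1 'c'
  7: (20,0) 1 'c'
  8: (0,8) 1 'c'
  9: (8,3) 2 'cd'
  10: (3,15) 1 'c'
  11: (15,9) 0 ''
  12: (9,4) 1 'd'
  13: (4,16) 0 ''
  14: (16,18) 1 'e'
  15: (18,12) 0 ''
  16: (12,13) 1 'f'
  17: (13,19) 0 ''
  18: (19,14) 2 'gc'
  19: (14,6) 0 ''
  20: (6,11) 1 'h'
  21: (11,5) 1 'h'

n(n+1)/2 = 22·23/2 = 253
Σ LCP = 0 + 3 + 1 + 0 + 1 + 0 + 1 + 1 + 1 + 2 + 1 + 0 + 1 + 0 + 1 + 0 + 1 + 0 + 2 + 0 + 1 + 1 = 18
distinct = 253 − 18 = 235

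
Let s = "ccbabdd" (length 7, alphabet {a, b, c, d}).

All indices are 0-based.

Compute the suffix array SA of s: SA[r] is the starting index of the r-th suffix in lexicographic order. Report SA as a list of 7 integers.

sorted suffixes:
  #0 SA[0]=3  'abdd'
  #1 SA[1]=2  'babdd'
  #2 SA[2]=4  'bdd'
  #3 SA[3]=1  'cbabdd'
  #4 SA[4]=0  'ccbabdd'
  #5 SA[5]=6  'd'
  #6 SA[6]=5  'dd'

[3, 2, 4, 1, 0, 6, 5]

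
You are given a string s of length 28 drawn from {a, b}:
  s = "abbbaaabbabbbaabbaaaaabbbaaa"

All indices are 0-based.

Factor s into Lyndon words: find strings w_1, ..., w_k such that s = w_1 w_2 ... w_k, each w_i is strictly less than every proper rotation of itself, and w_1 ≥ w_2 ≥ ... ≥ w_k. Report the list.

["abbb", "aaabbabbbaabb", "aaaaabbb", "a", "a", "a"]

emit factor 1: 'abbb' (i=0, period=4)
emit factor 2: 'aaabbabbbaabb' (i=4, period=13)
emit factor 3: 'aaaaabbb' (i=17, period=8)
emit factor 4: 'a' (i=25, period=1)
emit factor 5: 'a' (i=26, period=1)
emit factor 6: 'a' (i=27, period=1)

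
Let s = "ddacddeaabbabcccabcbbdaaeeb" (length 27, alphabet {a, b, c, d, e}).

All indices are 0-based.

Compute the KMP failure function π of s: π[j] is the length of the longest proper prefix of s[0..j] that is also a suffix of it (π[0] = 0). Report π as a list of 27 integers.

π[0] = 0
j=1 s[j]='d': π[1]=1 (border 'd')
j=2 s[j]='a': k: 1→0; π[2]=0 (border '')
j=3 s[j]='c': π[3]=0 (border '')
j=4 s[j]='d': π[4]=1 (border 'd')
j=5 s[j]='d': π[5]=2 (border 'dd')
j=6 s[j]='e': k: 2→1→0; π[6]=0 (border '')
j=7 s[j]='a': π[7]=0 (border '')
j=8 s[j]='a': π[8]=0 (border '')
j=9 s[j]='b': π[9]=0 (border '')
j=10 s[j]='b': π[10]=0 (border '')
j=11 s[j]='a': π[11]=0 (border '')
j=12 s[j]='b': π[12]=0 (border '')
j=13 s[j]='c': π[13]=0 (border '')
j=14 s[j]='c': π[14]=0 (border '')
j=15 s[j]='c': π[15]=0 (border '')
j=16 s[j]='a': π[16]=0 (border '')
j=17 s[j]='b': π[17]=0 (border '')
j=18 s[j]='c': π[18]=0 (border '')
j=19 s[j]='b': π[19]=0 (border '')
j=20 s[j]='b': π[20]=0 (border '')
j=21 s[j]='d': π[21]=1 (border 'd')
j=22 s[j]='a': k: 1→0; π[22]=0 (border '')
j=23 s[j]='a': π[23]=0 (border '')
j=24 s[j]='e': π[24]=0 (border '')
j=25 s[j]='e': π[25]=0 (border '')
j=26 s[j]='b': π[26]=0 (border '')

[0, 1, 0, 0, 1, 2, 0, 0, 0, 0, 0, 0, 0, 0, 0, 0, 0, 0, 0, 0, 0, 1, 0, 0, 0, 0, 0]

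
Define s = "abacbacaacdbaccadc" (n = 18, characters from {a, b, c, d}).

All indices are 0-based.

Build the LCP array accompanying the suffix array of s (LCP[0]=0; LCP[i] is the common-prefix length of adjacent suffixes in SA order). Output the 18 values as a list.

rank→(start, suffix):
  0 → (7, 'aacdbaccadc')
  1 → (0, 'abacbacaacdbaccadc')
  2 → (5, 'acaacdbaccadc')
  3 → (2, 'acbacaacdbaccadc')
  4 → (12, 'accadc')
  5 → (8, 'acdbaccadc')
  6 → (15, 'adc')
  7 → (4, 'bacaacdbaccadc')
  8 → (1, 'bacbacaacdbaccadc')
  9 → (11, 'baccadc')
  10 → (17, 'c')
  11 → (6, 'caacdbaccadc')
  12 → (14, 'cadc')
  13 → (3, 'cbacaacdbaccadc')
  14 → (13, 'ccadc')
  15 → (9, 'cdbaccadc')
  16 → (10, 'dbaccadc')
  17 → (16, 'dc')

SA = [7, 0, 5, 2, 12, 8, 15, 4, 1, 11, 17, 6, 14, 3, 13, 9, 10, 16]
[i] adj suffixes → lcp
  [1] 7/0 → 1 ('a')
  [2] 0/5 → 1 ('a')
  [3] 5/2 → 2 ('ac')
  [4] 2/12 → 2 ('ac')
  [5] 12/8 → 2 ('ac')
  [6] 8/15 → 1 ('a')
  [7] 15/4 → 0 ('')
  [8] 4/1 → 3 ('bac')
  [9] 1/11 → 3 ('bac')
  [10] 11/17 → 0 ('')
  [11] 17/6 → 1 ('c')
  [12] 6/14 → 2 ('ca')
  [13] 14/3 → 1 ('c')
  [14] 3/13 → 1 ('c')
  [15] 13/9 → 1 ('c')
  [16] 9/10 → 0 ('')
  [17] 10/16 → 1 ('d')

[0, 1, 1, 2, 2, 2, 1, 0, 3, 3, 0, 1, 2, 1, 1, 1, 0, 1]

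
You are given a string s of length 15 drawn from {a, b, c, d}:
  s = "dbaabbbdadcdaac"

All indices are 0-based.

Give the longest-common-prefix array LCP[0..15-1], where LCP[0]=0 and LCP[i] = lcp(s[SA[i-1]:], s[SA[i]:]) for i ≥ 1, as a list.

[0, 2, 1, 1, 1, 0, 1, 2, 1, 0, 1, 0, 2, 1, 1]

sorted suffixes:
  #0 SA[0]=2  'aabbbdadcdaac'
  #1 SA[1]=12  'aac'
  #2 SA[2]=3  'abbbdadcdaac'
  #3 SA[3]=13  'ac'
  #4 SA[4]=8  'adcdaac'
  #5 SA[5]=1  'baabbbdadcdaac'
  #6 SA[6]=4  'bbbdadcdaac'
  #7 SA[7]=5  'bbdadcdaac'
  #8 SA[8]=6  'bdadcdaac'
  #9 SA[9]=14  'c'
  #10 SA[10]=10  'cdaac'
  #11 SA[11]=11  'daac'
  #12 SA[12]=7  'dadcdaac'
  #13 SA[13]=0  'dbaabbbdadcdaac'
  #14 SA[14]=9  'dcdaac'

SA = [2, 12, 3, 13, 8, 1, 4, 5, 6, 14, 10, 11, 7, 0, 9]
rank  pair      lcp
   1  s[2:],s[12:]  2  'aa'
   2  s[12:],s[3:]  1  'a'
   3  s[3:],s[13:]  1  'a'
   4  s[13:],s[8:]  1  'a'
   5  s[8:],s[1:]  0  ''
   6  s[1:],s[4:]  1  'b'
   7  s[4:],s[5:]  2  'bb'
   8  s[5:],s[6:]  1  'b'
   9  s[6:],s[14:]  0  ''
  10  s[14:],s[10:]  1  'c'
  11  s[10:],s[11:]  0  ''
  12  s[11:],s[7:]  2  'da'
  13  s[7:],s[0:]  1  'd'
  14  s[0:],s[9:]  1  'd'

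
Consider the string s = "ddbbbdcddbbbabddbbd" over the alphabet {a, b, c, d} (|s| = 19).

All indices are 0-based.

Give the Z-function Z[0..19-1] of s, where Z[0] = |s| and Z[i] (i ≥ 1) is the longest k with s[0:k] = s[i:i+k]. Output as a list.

[19, 1, 0, 0, 0, 1, 0, 5, 1, 0, 0, 0, 0, 0, 4, 1, 0, 0, 1]

Z[0]=19
i=1: outside box; Z[1]=1 scan→box=[1,2)
i=2: outside box; Z[2]=0
i=3: outside box; Z[3]=0
i=4: outside box; Z[4]=0
i=5: outside box; Z[5]=1 scan→box=[5,6)
i=6: outside box; Z[6]=0
i=7: outside box; Z[7]=5 scan→box=[7,12)
i=8: min(r-i=4, Z[1]=1)=1; Z[8]=1
i=9: min(r-i=3, Z[2]=0)=0; Z[9]=0
i=10: min(r-i=2, Z[3]=0)=0; Z[10]=0
i=11: min(r-i=1, Z[4]=0)=0; Z[11]=0
i=12: outside box; Z[12]=0
i=13: outside box; Z[13]=0
i=14: outside box; Z[14]=4 scan→box=[14,18)
i=15: min(r-i=3, Z[1]=1)=1; Z[15]=1
i=16: min(r-i=2, Z[2]=0)=0; Z[16]=0
i=17: min(r-i=1, Z[3]=0)=0; Z[17]=0
i=18: outside box; Z[18]=1 scan→box=[18,19)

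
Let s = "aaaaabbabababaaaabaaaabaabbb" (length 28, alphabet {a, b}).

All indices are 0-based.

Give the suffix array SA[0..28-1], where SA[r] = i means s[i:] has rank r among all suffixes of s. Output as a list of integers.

[0, 13, 18, 1, 14, 19, 2, 15, 20, 3, 23, 11, 16, 21, 9, 7, 4, 24, 27, 12, 17, 22, 10, 8, 6, 26, 5, 25]

sorted suffixes:
  #0 SA[0]=0  'aaaaabbabababaaaabaaaabaabbb'
  #1 SA[1]=13  'aaaabaaaabaabbb'
  #2 SA[2]=18  'aaaabaabbb'
  #3 SA[3]=1  'aaaabbabababaaaabaaaabaabbb'
  #4 SA[4]=14  'aaabaaaabaabbb'
  #5 SA[5]=19  'aaabaabbb'
  #6 SA[6]=2  'aaabbabababaaaabaaaabaabbb'
  #7 SA[7]=15  'aabaaaabaabbb'
  #8 SA[8]=20  'aabaabbb'
  #9 SA[9]=3  'aabbabababaaaabaaaabaabbb'
  #10 SA[10]=23  'aabbb'
  #11 SA[11]=11  'abaaaabaaaabaabbb'
  #12 SA[12]=16  'abaaaabaabbb'
  #13 SA[13]=21  'abaabbb'
  #14 SA[14]=9  'ababaaaabaaaabaabbb'
  #15 SA[15]=7  'abababaaaabaaaabaabbb'
  #16 SA[16]=4  'abbabababaaaabaaaabaabbb'
  #17 SA[17]=24  'abbb'
  #18 SA[18]=27  'b'
  #19 SA[19]=12  'baaaabaaaabaabbb'
  #20 SA[20]=17  'baaaabaabbb'
  #21 SA[21]=22  'baabbb'
  #22 SA[22]=10  'babaaaabaaaabaabbb'
  #23 SA[23]=8  'bababaaaabaaaabaabbb'
  #24 SA[24]=6  'babababaaaabaaaabaabbb'
  #25 SA[25]=26  'bb'
  #26 SA[26]=5  'bbabababaaaabaaaabaabbb'
  #27 SA[27]=25  'bbb'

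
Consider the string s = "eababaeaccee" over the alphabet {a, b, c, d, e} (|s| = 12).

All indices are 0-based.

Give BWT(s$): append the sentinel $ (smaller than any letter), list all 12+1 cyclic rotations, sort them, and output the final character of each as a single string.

eebebaaace$ac

rank  rotation       last
    0  $eababaeaccee  e
    1  ababaeaccee$e  e
    2  abaeaccee$eab  b
    3  accee$eababae  e
    4  aeaccee$eabab  b
    5  babaeaccee$ea  a
    6  baeaccee$eaba  a
    7  ccee$eababaea  a
    8  cee$eababaeac  c
    9  e$eababaeacce  e
   10  eababaeaccee$  $
   11  eaccee$eababa  a
   12  ee$eababaeacc  c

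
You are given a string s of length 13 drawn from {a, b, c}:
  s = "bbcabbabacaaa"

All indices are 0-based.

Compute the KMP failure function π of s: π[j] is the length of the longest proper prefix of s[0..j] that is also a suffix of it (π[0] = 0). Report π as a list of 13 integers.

[0, 1, 0, 0, 1, 2, 0, 1, 0, 0, 0, 0, 0]

π[0] = 0
j=1 s[j]='b': π[1]=1 (border 'b')
j=2 s[j]='c': k: 1→0; π[2]=0 (border '')
j=3 s[j]='a': π[3]=0 (border '')
j=4 s[j]='b': π[4]=1 (border 'b')
j=5 s[j]='b': π[5]=2 (border 'bb')
j=6 s[j]='a': k: 2→1→0; π[6]=0 (border '')
j=7 s[j]='b': π[7]=1 (border 'b')
j=8 s[j]='a': k: 1→0; π[8]=0 (border '')
j=9 s[j]='c': π[9]=0 (border '')
j=10 s[j]='a': π[10]=0 (border '')
j=11 s[j]='a': π[11]=0 (border '')
j=12 s[j]='a': π[12]=0 (border '')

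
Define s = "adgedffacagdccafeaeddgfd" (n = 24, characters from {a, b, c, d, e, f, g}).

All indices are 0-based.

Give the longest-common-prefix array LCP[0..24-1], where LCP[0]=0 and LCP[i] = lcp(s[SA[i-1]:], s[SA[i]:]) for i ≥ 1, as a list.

[0, 1, 1, 1, 1, 0, 2, 1, 0, 1, 1, 1, 1, 2, 0, 1, 2, 0, 1, 1, 1, 0, 1, 1]

rank | idx | suffix
   0 |   7 | acagdccafeaeddgfd
   1 |   0 | adgedffacagdccafeaeddgfd
   2 |  17 | aeddgfd
   3 |  14 | afeaeddgfd
   4 |   9 | agdccafeaeddgfd
   5 |  13 | cafeaeddgfd
   6 |   8 | cagdccafeaeddgfd
   7 |  12 | ccafeaeddgfd
   8 |  23 | d
   9 |  11 | dccafeaeddgfd
  10 |  19 | ddgfd
  11 |   4 | dffacagdccafeaeddgfd
  12 |   1 | dgedffacagdccafeaeddgfd
  13 |  20 | dgfd
  14 |  16 | eaeddgfd
  15 |  18 | eddgfd
  16 |   3 | edffacagdccafeaeddgfd
  17 |   6 | facagdccafeaeddgfd
  18 |  22 | fd
  19 |  15 | feaeddgfd
  20 |   5 | ffacagdccafeaeddgfd
  21 |  10 | gdccafeaeddgfd
  22 |   2 | gedffacagdccafeaeddgfd
  23 |  21 | gfd

SA = [7, 0, 17, 14, 9, 13, 8, 12, 23, 11, 19, 4, 1, 20, 16, 18, 3, 6, 22, 15, 5, 10, 2, 21]
i: (SA[i-1],SA[i]) lcp shared
  1: (7,0) 1 'a'
  2: (0,17) 1 'a'
  3: (17,14) 1 'a'
  4: (14,9) 1 'a'
  5: (9,13) 0 ''
  6: (13,8) 2 'ca'
  7: (8,12) 1 'c'
  8: (12,23) 0 ''
  9: (23,11) 1 'd'
  10: (11,19) 1 'd'
  11: (19,4) 1 'd'
  12: (4,1) 1 'd'
  13: (1,20) 2 'dg'
  14: (20,16) 0 ''
  15: (16,18) 1 'e'
  16: (18,3) 2 'ed'
  17: (3,6) 0 ''
  18: (6,22) 1 'f'
  19: (22,15) 1 'f'
  20: (15,5) 1 'f'
  21: (5,10) 0 ''
  22: (10,2) 1 'g'
  23: (2,21) 1 'g'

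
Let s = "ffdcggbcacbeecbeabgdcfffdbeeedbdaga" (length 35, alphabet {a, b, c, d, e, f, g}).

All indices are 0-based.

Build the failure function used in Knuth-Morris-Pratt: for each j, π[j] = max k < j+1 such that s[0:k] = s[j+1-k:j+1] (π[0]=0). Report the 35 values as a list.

π[0] = 0
j=1 s[j]='f': π[1]=1 (border 'f')
j=2 s[j]='d': k: 1→0; π[2]=0 (border '')
j=3 s[j]='c': π[3]=0 (border '')
j=4 s[j]='g': π[4]=0 (border '')
j=5 s[j]='g': π[5]=0 (border '')
j=6 s[j]='b': π[6]=0 (border '')
j=7 s[j]='c': π[7]=0 (border '')
j=8 s[j]='a': π[8]=0 (border '')
j=9 s[j]='c': π[9]=0 (border '')
j=10 s[j]='b': π[10]=0 (border '')
j=11 s[j]='e': π[11]=0 (border '')
j=12 s[j]='e': π[12]=0 (border '')
j=13 s[j]='c': π[13]=0 (border '')
j=14 s[j]='b': π[14]=0 (border '')
j=15 s[j]='e': π[15]=0 (border '')
j=16 s[j]='a': π[16]=0 (border '')
j=17 s[j]='b': π[17]=0 (border '')
j=18 s[j]='g': π[18]=0 (border '')
j=19 s[j]='d': π[19]=0 (border '')
j=20 s[j]='c': π[20]=0 (border '')
j=21 s[j]='f': π[21]=1 (border 'f')
j=22 s[j]='f': π[22]=2 (border 'ff')
j=23 s[j]='f': k: 2→1; π[23]=2 (border 'ff')
j=24 s[j]='d': π[24]=3 (border 'ffd')
j=25 s[j]='b': k: 3→0; π[25]=0 (border '')
j=26 s[j]='e': π[26]=0 (border '')
j=27 s[j]='e': π[27]=0 (border '')
j=28 s[j]='e': π[28]=0 (border '')
j=29 s[j]='d': π[29]=0 (border '')
j=30 s[j]='b': π[30]=0 (border '')
j=31 s[j]='d': π[31]=0 (border '')
j=32 s[j]='a': π[32]=0 (border '')
j=33 s[j]='g': π[33]=0 (border '')
j=34 s[j]='a': π[34]=0 (border '')

[0, 1, 0, 0, 0, 0, 0, 0, 0, 0, 0, 0, 0, 0, 0, 0, 0, 0, 0, 0, 0, 1, 2, 2, 3, 0, 0, 0, 0, 0, 0, 0, 0, 0, 0]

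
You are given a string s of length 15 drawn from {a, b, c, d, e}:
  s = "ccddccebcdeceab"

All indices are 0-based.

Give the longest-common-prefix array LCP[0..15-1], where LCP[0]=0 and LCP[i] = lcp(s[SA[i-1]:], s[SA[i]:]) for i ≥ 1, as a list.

[0, 0, 1, 0, 2, 1, 2, 1, 2, 0, 1, 1, 0, 1, 1]

rank→(start, suffix):
  0 → (13, 'ab')
  1 → (14, 'b')
  2 → (7, 'bcdeceab')
  3 → (0, 'ccddccebcdeceab')
  4 → (4, 'ccebcdeceab')
  5 → (1, 'cddccebcdeceab')
  6 → (8, 'cdeceab')
  7 → (11, 'ceab')
  8 → (5, 'cebcdeceab')
  9 → (3, 'dccebcdeceab')
  10 → (2, 'ddccebcdeceab')
  11 → (9, 'deceab')
  12 → (12, 'eab')
  13 → (6, 'ebcdeceab')
  14 → (10, 'eceab')

SA = [13, 14, 7, 0, 4, 1, 8, 11, 5, 3, 2, 9, 12, 6, 10]
rank  pair      lcp
   1  s[13:],s[14:]  0  ''
   2  s[14:],s[7:]  1  'b'
   3  s[7:],s[0:]  0  ''
   4  s[0:],s[4:]  2  'cc'
   5  s[4:],s[1:]  1  'c'
   6  s[1:],s[8:]  2  'cd'
   7  s[8:],s[11:]  1  'c'
   8  s[11:],s[5:]  2  'ce'
   9  s[5:],s[3:]  0  ''
  10  s[3:],s[2:]  1  'd'
  11  s[2:],s[9:]  1  'd'
  12  s[9:],s[12:]  0  ''
  13  s[12:],s[6:]  1  'e'
  14  s[6:],s[10:]  1  'e'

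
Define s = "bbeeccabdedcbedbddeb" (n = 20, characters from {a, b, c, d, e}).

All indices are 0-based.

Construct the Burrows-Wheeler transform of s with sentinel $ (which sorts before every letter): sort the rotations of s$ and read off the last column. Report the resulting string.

rank  rotation               last
    0  $bbeeccabdedcbedbddeb  b
    1  abdedcbedbddeb$bbeecc  c
    2  b$bbeeccabdedcbedbdde  e
    3  bbeeccabdedcbedbddeb$  $
    4  bddeb$bbeeccabdedcbed  d
    5  bdedcbedbddeb$bbeecca  a
    6  bedbddeb$bbeeccabdedc  c
    7  beeccabdedcbedbddeb$b  b
    8  cabdedcbedbddeb$bbeec  c
    9  cbedbddeb$bbeeccabded  d
   10  ccabdedcbedbddeb$bbee  e
   11  dbddeb$bbeeccabdedcbe  e
   12  dcbedbddeb$bbeeccabde  e
   13  ddeb$bbeeccabdedcbedb  b
   14  deb$bbeeccabdedcbedbd  d
   15  dedcbedbddeb$bbeeccab  b
   16  eb$bbeeccabdedcbedbdd  d
   17  eccabdedcbedbddeb$bbe  e
   18  edbddeb$bbeeccabdedcb  b
   19  edcbedbddeb$bbeeccabd  d
   20  eeccabdedcbedbddeb$bb  b

bce$dacbcdeeebdbdebdb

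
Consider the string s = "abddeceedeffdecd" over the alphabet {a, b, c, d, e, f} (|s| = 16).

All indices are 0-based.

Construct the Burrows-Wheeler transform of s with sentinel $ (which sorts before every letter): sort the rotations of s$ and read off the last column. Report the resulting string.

rank  rotation           last
    0  $abddeceedeffdecd  d
    1  abddeceedeffdecd$  $
    2  bddeceedeffdecd$a  a
    3  cd$abddeceedeffde  e
    4  ceedeffdecd$abdde  e
    5  d$abddeceedeffdec  c
    6  ddeceedeffdecd$ab  b
    7  decd$abddeceedeff  f
    8  deceedeffdecd$abd  d
    9  deffdecd$abddecee  e
   10  ecd$abddeceedeffd  d
   11  eceedeffdecd$abdd  d
   12  edeffdecd$abddece  e
   13  eedeffdecd$abddec  c
   14  effdecd$abddeceed  d
   15  fdecd$abddeceedef  f
   16  ffdecd$abddeceede  e

d$aeecbfdeddecdfe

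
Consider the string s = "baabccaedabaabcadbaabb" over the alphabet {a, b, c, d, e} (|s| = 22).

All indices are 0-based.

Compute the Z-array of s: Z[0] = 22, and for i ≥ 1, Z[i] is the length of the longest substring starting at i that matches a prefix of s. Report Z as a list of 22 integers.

[22, 0, 0, 1, 0, 0, 0, 0, 0, 0, 5, 0, 0, 1, 0, 0, 0, 4, 0, 0, 1, 1]

Z[0]=22
i=1: i≥r, start 0; Z[1]=0
i=2: i≥r, start 0; Z[2]=0
i=3: i≥r, start 0; Z[3]=1 scan→box=[3,4)
i=4: i≥r, start 0; Z[4]=0
i=5: i≥r, start 0; Z[5]=0
i=6: i≥r, start 0; Z[6]=0
i=7: i≥r, start 0; Z[7]=0
i=8: i≥r, start 0; Z[8]=0
i=9: i≥r, start 0; Z[9]=0
i=10: i≥r, start 0; Z[10]=5 scan→box=[10,15)
i=11: min(r-i=4, Z[1]=0)=0; Z[11]=0
i=12: min(r-i=3, Z[2]=0)=0; Z[12]=0
i=13: min(r-i=2, Z[3]=1)=1; Z[13]=1
i=14: min(r-i=1, Z[4]=0)=0; Z[14]=0
i=15: i≥r, start 0; Z[15]=0
i=16: i≥r, start 0; Z[16]=0
i=17: i≥r, start 0; Z[17]=4 scan→box=[17,21)
i=18: min(r-i=3, Z[1]=0)=0; Z[18]=0
i=19: min(r-i=2, Z[2]=0)=0; Z[19]=0
i=20: min(r-i=1, Z[3]=1)=1; Z[20]=1
i=21: i≥r, start 0; Z[21]=1 scan→box=[21,22)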